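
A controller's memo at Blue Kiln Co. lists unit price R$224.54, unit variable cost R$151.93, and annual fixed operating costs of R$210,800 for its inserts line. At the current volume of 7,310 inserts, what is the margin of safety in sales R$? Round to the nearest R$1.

Unit CM = price − variable cost = R$224.54 − R$151.93 = R$72.61. Break-even units = R$210,800 ÷ R$72.61 = 2,903.18; break-even revenue = 2,903.18 × R$224.54 = R$651,880.35.
Actual sales revenue = 7,310 × R$224.54 = R$1,641,387.40.
Margin of safety = R$1,641,387.40 − R$651,880.35 = R$989,507.

R$989,507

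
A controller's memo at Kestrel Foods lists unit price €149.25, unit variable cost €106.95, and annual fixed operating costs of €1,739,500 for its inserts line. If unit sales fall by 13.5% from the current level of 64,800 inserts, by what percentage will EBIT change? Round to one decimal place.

Total contribution margin = 64,800 × €42.30 = €2,741,040.00.
Operating income = contribution − fixed costs = €2,741,040.00 − €1,739,500 = €1,001,540.00.
So DOL = total CM / EBIT = €2,741,040.00 / €1,001,540.00 = 2.7368.
Operating income changes by 2.7368 × -13.5% = -36.9%.

-36.9%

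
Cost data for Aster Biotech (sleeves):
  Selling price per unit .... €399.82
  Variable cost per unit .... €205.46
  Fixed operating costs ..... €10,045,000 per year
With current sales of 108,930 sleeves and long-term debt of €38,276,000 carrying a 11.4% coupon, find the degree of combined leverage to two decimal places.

3.13

At 108,930 units, contribution = 108,930 × €194.36 = €21,171,634.80.
EBIT = €21,171,634.80 − €10,045,000 = €11,126,634.80. Interest = €4,363,464.00.
DOL = €21,171,634.80 ÷ €11,126,634.80 = 1.9028; DFL = €11,126,634.80 ÷ €6,763,170.80 = 1.6452.
DCL = DOL × DFL = 1.9028 × 1.6452 = 3.1305.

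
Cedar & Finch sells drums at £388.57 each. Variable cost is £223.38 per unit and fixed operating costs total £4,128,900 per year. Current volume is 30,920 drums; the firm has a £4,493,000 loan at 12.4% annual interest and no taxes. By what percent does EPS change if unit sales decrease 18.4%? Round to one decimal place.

-222.9%

Total contribution margin = 30,920 × £165.19 = £5,107,674.80.
Operating income = contribution − fixed costs = £5,107,674.80 − £4,128,900 = £978,774.80.
After interest of £557,132.00, pre-tax earnings = £421,642.80.
DCL = total CM / (EBIT − I) = £5,107,674.80 / £421,642.80 = 12.1137.
EPS therefore changes by 12.1137 × (-18.4%) = -222.9%.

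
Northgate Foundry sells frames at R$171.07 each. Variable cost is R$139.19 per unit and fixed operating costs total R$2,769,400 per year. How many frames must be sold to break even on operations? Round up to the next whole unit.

Unit CM = price − variable cost = R$171.07 − R$139.19 = R$31.88.
Break-even Q = R$2,769,400 / R$31.88 = 86,869.51 → 86,870 frames.

86,870 frames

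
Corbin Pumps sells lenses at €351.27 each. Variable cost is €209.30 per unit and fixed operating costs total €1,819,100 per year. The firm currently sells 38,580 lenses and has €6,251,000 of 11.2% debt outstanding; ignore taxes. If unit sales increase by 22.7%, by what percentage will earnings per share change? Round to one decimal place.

+42.0%

At 38,580 units, contribution = 38,580 × €141.97 = €5,477,202.60.
Operating income = contribution − fixed costs = €5,477,202.60 − €1,819,100 = €3,658,102.60.
After interest of €700,112.00, pre-tax earnings = €2,957,990.60.
Degree of combined leverage = contribution ÷ (EBIT − I) = €5,477,202.60 ÷ €2,957,990.60 = 1.8517.
%ΔEPS = DCL × %ΔSales = 1.8517 × +22.7% = +42.0%.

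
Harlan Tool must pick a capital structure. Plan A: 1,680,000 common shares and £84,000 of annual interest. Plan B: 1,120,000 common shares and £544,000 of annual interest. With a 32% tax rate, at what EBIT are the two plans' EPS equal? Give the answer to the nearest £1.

Set EPS_A = EPS_B: (EBIT − £84,000)(1 − 0.32) ÷ 1,680,000 = (EBIT − £544,000)(1 − 0.32) ÷ 1,120,000.
Cancelling (1 − t) and cross-multiplying: 1,120,000·(EBIT − 84,000) = 1,680,000·(EBIT − 544,000).
EBIT × (1,680,000 − 1,120,000) = 544,000 × 1,680,000 − 84,000 × 1,120,000 = 819,840,000,000, so EBIT = 819,840,000,000 ÷ 560,000 = 1,464,000.00.

£1,464,000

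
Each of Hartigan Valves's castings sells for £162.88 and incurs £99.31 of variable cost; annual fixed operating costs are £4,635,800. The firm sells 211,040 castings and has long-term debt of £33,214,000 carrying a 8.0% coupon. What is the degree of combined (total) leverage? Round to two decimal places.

2.19

Contribution at this volume is 211,040 × £63.57 = £13,415,812.80.
Operating income = contribution − fixed costs = £13,415,812.80 − £4,635,800 = £8,780,012.80. Interest = £2,657,120.00.
DOL = £13,415,812.80 ÷ £8,780,012.80 = 1.5280; DFL = £8,780,012.80 ÷ £6,122,892.80 = 1.4340.
Combined leverage = 1.5280 × 1.4340 = 2.1912.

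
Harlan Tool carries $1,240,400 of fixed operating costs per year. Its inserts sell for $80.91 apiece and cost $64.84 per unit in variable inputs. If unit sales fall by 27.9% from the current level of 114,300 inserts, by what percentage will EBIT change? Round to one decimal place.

-85.9%

Contribution at this volume is 114,300 × $16.07 = $1,836,801.00.
Operating income = contribution − fixed costs = $1,836,801.00 − $1,240,400 = $596,401.00.
DOL = contribution ÷ EBIT = $1,836,801.00 ÷ $596,401.00 = 3.0798.
%ΔEBIT = DOL × %ΔSales = 3.0798 × -27.9% = -85.9%.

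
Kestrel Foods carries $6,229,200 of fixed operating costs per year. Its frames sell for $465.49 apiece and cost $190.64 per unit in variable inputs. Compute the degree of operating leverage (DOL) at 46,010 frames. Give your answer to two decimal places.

Total contribution margin = 46,010 × $274.85 = $12,645,848.50.
Operating income = contribution − fixed costs = $12,645,848.50 − $6,229,200 = $6,416,648.50.
So DOL = total CM / EBIT = $12,645,848.50 / $6,416,648.50 = 1.9708.

1.97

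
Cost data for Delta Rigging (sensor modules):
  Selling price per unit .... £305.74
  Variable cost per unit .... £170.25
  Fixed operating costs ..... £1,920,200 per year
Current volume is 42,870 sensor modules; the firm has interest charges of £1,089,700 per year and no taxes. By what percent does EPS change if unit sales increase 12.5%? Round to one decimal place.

+25.9%

Total contribution margin = 42,870 × £135.49 = £5,808,456.30.
Subtracting fixed costs: EBIT = £5,808,456.30 − £1,920,200 = £3,888,256.30.
After interest of £1,089,700.00, pre-tax earnings = £2,798,556.30.
DCL = total CM / (EBIT − I) = £5,808,456.30 / £2,798,556.30 = 2.0755.
EPS therefore changes by 2.0755 × (+12.5%) = +25.9%.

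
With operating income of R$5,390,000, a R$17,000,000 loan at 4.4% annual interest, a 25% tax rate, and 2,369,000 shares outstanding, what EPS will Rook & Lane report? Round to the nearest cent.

R$1.47

Interest = R$748,000.00, so EBT = R$5,390,000 − R$748,000.00 = R$4,642,000.00.
Net income = R$4,642,000.00 × (1 − 0.25) = R$3,481,500.00.
Per share: R$3,481,500.00 / 2,369,000 shares = R$1.47.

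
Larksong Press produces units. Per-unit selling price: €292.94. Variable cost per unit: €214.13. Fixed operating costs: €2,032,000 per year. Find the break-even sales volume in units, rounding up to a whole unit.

Unit CM = price − variable cost = €292.94 − €214.13 = €78.81.
Break-even volume = fixed costs ÷ CM per unit = €2,032,000 ÷ €78.81 = 25,783.53, so 25,784 units.

25,784 units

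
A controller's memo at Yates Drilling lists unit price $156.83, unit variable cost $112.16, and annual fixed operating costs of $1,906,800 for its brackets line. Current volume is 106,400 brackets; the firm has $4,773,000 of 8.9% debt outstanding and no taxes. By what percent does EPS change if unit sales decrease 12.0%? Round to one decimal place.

-23.6%

Total contribution margin = 106,400 × $44.67 = $4,752,888.00.
Operating income = contribution − fixed costs = $4,752,888.00 − $1,906,800 = $2,846,088.00.
After interest of $424,797.00, pre-tax earnings = $2,421,291.00.
DCL = total CM / (EBIT − I) = $4,752,888.00 / $2,421,291.00 = 1.9630.
%ΔEPS = DCL × %ΔSales = 1.9630 × -12.0% = -23.6%.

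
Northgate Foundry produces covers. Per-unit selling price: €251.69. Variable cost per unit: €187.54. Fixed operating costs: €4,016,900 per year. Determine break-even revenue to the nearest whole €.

CM per unit = €251.69 − €187.54 = €64.15; CM ratio = €64.15 / €251.69 = 0.2549.
Break-even revenue = fixed costs × price ÷ CM = €4,016,900 × €251.69 ÷ €64.15 = €15,760,149.

€15,760,149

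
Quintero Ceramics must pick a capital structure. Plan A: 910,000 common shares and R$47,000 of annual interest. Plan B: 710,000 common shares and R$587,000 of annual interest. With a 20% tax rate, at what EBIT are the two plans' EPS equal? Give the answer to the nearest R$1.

R$2,504,000

Set EPS_A = EPS_B: (EBIT − R$47,000)(1 − 0.20) ÷ 910,000 = (EBIT − R$587,000)(1 − 0.20) ÷ 710,000.
Cancelling (1 − t) and cross-multiplying: 710,000·(EBIT − 47,000) = 910,000·(EBIT − 587,000).
EBIT × (910,000 − 710,000) = 587,000 × 910,000 − 47,000 × 710,000 = 500,800,000,000, so EBIT = 500,800,000,000 ÷ 200,000 = 2,504,000.00.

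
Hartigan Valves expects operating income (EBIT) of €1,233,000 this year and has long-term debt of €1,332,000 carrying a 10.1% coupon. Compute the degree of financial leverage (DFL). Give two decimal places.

Annual interest charges come to €134,532.00.
DFL = EBIT ÷ (EBIT − I) = €1,233,000 ÷ (€1,233,000 − €134,532.00) = €1,233,000 ÷ €1,098,468.00 = 1.1225.

1.12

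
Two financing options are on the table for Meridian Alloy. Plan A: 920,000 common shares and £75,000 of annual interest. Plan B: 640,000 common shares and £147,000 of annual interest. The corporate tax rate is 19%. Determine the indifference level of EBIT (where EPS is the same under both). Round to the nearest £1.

£311,571

At indifference, (EBIT − 75,000)(1 − t)/920,000 = (EBIT − 147,000)(1 − t)/640,000.
The (1 − t) factor cancels: (EBIT − 75,000) × 640,000 = (EBIT − 147,000) × 920,000.
EBIT × (920,000 − 640,000) = 147,000 × 920,000 − 75,000 × 640,000 = 87,240,000,000, so EBIT = 87,240,000,000 ÷ 280,000 = 311,571.43.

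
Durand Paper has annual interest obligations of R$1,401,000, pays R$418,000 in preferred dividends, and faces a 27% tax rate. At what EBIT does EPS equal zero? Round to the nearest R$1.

R$1,973,603

Preferred dividends are paid after tax, so their pre-tax equivalent is R$418,000 ÷ (1 − 0.27) = R$572,602.74.
EPS = 0 when EBIT covers interest plus the pre-tax preferred burden: R$1,401,000 + R$572,602.74 = R$1,973,602.74.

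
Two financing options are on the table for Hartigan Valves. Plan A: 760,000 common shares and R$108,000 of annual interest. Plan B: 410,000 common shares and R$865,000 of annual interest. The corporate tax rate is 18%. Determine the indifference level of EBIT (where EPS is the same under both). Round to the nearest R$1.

R$1,751,771

At indifference, (EBIT − 108,000)(1 − t)/760,000 = (EBIT − 865,000)(1 − t)/410,000.
Cancelling (1 − t) and cross-multiplying: 410,000·(EBIT − 108,000) = 760,000·(EBIT − 865,000).
EBIT × (760,000 − 410,000) = 865,000 × 760,000 − 108,000 × 410,000 = 613,120,000,000, so EBIT = 613,120,000,000 ÷ 350,000 = 1,751,771.43.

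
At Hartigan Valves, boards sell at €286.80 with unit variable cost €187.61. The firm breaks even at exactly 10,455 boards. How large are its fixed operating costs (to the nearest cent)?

€1,037,031.45

Contribution margin per unit = €286.80 − €187.61 = €99.19.
Since BE = FC / CM, FC = 10,455 × €99.19 = €1,037,031.45.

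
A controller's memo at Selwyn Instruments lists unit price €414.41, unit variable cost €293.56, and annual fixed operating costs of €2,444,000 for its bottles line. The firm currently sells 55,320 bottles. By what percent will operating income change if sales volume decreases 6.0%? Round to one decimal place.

At 55,320 units, contribution = 55,320 × €120.85 = €6,685,422.00.
EBIT = €6,685,422.00 − €2,444,000 = €4,241,422.00.
So DOL = total CM / EBIT = €6,685,422.00 / €4,241,422.00 = 1.5762.
%ΔEBIT = DOL × %ΔSales = 1.5762 × -6.0% = -9.5%.

-9.5%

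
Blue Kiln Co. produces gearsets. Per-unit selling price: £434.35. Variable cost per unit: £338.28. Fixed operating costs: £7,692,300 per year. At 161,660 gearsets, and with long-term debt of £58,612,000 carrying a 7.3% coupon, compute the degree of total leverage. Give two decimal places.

Contribution at this volume is 161,660 × £96.07 = £15,530,676.20.
Subtracting fixed costs: EBIT = £15,530,676.20 − £7,692,300 = £7,838,376.20. Interest = £4,278,676.00.
DOL = £15,530,676.20 ÷ £7,838,376.20 = 1.9814; DFL = £7,838,376.20 ÷ £3,559,700.20 = 2.2020.
Combined leverage = 1.9814 × 2.2020 = 4.3630.

4.36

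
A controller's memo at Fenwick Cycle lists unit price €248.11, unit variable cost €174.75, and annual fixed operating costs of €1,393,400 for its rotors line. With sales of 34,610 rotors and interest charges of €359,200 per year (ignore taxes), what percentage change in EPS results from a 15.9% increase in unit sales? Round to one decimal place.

Contribution at this volume is 34,610 × €73.36 = €2,538,989.60.
Operating income = contribution − fixed costs = €2,538,989.60 − €1,393,400 = €1,145,589.60.
After interest of €359,200.00, pre-tax earnings = €786,389.60.
Degree of combined leverage = contribution ÷ (EBIT − I) = €2,538,989.60 ÷ €786,389.60 = 3.2287.
%ΔEPS = DCL × %ΔSales = 3.2287 × +15.9% = +51.3%.

+51.3%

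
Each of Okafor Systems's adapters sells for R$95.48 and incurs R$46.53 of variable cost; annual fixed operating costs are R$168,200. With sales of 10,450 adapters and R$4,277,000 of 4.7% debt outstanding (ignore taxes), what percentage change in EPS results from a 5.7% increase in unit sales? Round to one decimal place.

Contribution at this volume is 10,450 × R$48.95 = R$511,527.50.
EBIT = R$511,527.50 − R$168,200 = R$343,327.50.
After interest of R$201,019.00, pre-tax earnings = R$142,308.50.
Degree of combined leverage = contribution ÷ (EBIT − I) = R$511,527.50 ÷ R$142,308.50 = 3.5945.
%ΔEPS = DCL × %ΔSales = 3.5945 × +5.7% = +20.5%.

+20.5%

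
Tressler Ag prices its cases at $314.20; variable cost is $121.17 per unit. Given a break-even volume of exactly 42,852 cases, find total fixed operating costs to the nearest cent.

Each unit contributes $314.20 − $121.17 = $193.03.
Since BE = FC / CM, FC = 42,852 × $193.03 = $8,271,721.56.

$8,271,721.56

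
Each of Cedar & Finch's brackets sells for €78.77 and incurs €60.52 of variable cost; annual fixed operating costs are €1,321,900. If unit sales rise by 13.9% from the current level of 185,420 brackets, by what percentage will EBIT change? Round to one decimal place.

+22.8%

Contribution at this volume is 185,420 × €18.25 = €3,383,915.00.
EBIT = €3,383,915.00 − €1,321,900 = €2,062,015.00.
Degree of operating leverage = €3,383,915.00 / €2,062,015.00 = 1.6411.
Operating income changes by 1.6411 × +13.9% = +22.8%.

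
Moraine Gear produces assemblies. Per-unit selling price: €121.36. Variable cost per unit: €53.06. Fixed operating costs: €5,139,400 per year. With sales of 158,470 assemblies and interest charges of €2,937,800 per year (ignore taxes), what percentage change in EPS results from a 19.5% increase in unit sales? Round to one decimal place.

+76.9%

Total contribution margin = 158,470 × €68.30 = €10,823,501.00.
Subtracting fixed costs: EBIT = €10,823,501.00 − €5,139,400 = €5,684,101.00.
Interest = €2,937,800.00, so EBIT − I = €2,746,301.00.
DCL = total CM / (EBIT − I) = €10,823,501.00 / €2,746,301.00 = 3.9411.
EPS therefore changes by 3.9411 × (+19.5%) = +76.9%.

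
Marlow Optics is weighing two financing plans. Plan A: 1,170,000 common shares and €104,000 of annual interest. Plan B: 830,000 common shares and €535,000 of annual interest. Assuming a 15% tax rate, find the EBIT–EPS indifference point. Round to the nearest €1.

Set EPS_A = EPS_B: (EBIT − €104,000)(1 − 0.15) ÷ 1,170,000 = (EBIT − €535,000)(1 − 0.15) ÷ 830,000.
Cancelling (1 − t) and cross-multiplying: 830,000·(EBIT − 104,000) = 1,170,000·(EBIT − 535,000).
Solving, EBIT = (535,000·1,170,000 − 104,000·830,000) / (1,170,000 − 830,000) = 539,630,000,000 / 340,000 = 1,587,147.06.

€1,587,147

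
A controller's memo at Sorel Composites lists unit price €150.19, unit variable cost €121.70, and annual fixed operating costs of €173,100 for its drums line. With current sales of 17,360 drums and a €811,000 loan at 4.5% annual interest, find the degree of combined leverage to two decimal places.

Contribution at this volume is 17,360 × €28.49 = €494,586.40.
Operating income = contribution − fixed costs = €494,586.40 − €173,100 = €321,486.40. Interest = €36,495.00.
DOL = €494,586.40 ÷ €321,486.40 = 1.5384; DFL = €321,486.40 ÷ €284,991.40 = 1.1281.
DCL = DOL × DFL = 1.5384 × 1.1281 = 1.7355.

1.74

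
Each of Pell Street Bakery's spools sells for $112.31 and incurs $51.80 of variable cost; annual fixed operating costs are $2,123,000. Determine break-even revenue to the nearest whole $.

$3,940,409

CM per unit = $112.31 − $51.80 = $60.51; CM ratio = $60.51 / $112.31 = 0.5388.
Break-even sales = FC ÷ CM ratio = $2,123,000 × $112.31 / $60.51 = $3,940,409.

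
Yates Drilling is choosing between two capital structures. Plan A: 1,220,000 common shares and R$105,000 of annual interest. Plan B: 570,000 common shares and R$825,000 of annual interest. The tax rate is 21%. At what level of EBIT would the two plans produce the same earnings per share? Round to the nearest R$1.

R$1,456,385

Set EPS_A = EPS_B: (EBIT − R$105,000)(1 − 0.21) ÷ 1,220,000 = (EBIT − R$825,000)(1 − 0.21) ÷ 570,000.
The (1 − t) factor cancels: (EBIT − 105,000) × 570,000 = (EBIT − 825,000) × 1,220,000.
Solving, EBIT = (825,000·1,220,000 − 105,000·570,000) / (1,220,000 − 570,000) = 946,650,000,000 / 650,000 = 1,456,384.62.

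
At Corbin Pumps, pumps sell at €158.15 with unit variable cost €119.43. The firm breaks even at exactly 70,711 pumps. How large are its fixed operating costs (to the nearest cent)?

Unit CM = price − variable cost = €158.15 − €119.43 = €38.72.
Fixed costs = break-even units × CM = 70,711 × €38.72 = €2,737,929.92.

€2,737,929.92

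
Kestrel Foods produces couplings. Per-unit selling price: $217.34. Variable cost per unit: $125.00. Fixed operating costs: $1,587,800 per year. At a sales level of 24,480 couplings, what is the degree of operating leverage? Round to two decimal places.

At 24,480 units, contribution = 24,480 × $92.34 = $2,260,483.20.
Subtracting fixed costs: EBIT = $2,260,483.20 − $1,587,800 = $672,683.20.
Degree of operating leverage = $2,260,483.20 / $672,683.20 = 3.3604.

3.36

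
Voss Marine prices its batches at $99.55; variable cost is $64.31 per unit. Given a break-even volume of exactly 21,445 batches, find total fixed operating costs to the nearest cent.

Each unit contributes $99.55 − $64.31 = $35.24.
Fixed costs = break-even units × CM = 21,445 × $35.24 = $755,721.80.

$755,721.80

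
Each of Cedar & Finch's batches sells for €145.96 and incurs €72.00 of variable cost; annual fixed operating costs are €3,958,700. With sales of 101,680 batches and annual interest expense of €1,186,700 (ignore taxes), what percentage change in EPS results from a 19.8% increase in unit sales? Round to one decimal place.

Contribution at this volume is 101,680 × €73.96 = €7,520,252.80.
Operating income = contribution − fixed costs = €7,520,252.80 − €3,958,700 = €3,561,552.80.
After interest of €1,186,700.00, pre-tax earnings = €2,374,852.80.
DCL = total CM / (EBIT − I) = €7,520,252.80 / €2,374,852.80 = 3.1666.
%ΔEPS = DCL × %ΔSales = 3.1666 × +19.8% = +62.7%.

+62.7%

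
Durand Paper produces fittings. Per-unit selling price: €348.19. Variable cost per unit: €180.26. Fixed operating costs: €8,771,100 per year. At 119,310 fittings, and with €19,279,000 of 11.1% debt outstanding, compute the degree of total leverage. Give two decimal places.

2.20

Total contribution margin = 119,310 × €167.93 = €20,035,728.30.
Subtracting fixed costs: EBIT = €20,035,728.30 − €8,771,100 = €11,264,628.30. Interest = €2,139,969.00.
DOL = €20,035,728.30 ÷ €11,264,628.30 = 1.7786; DFL = €11,264,628.30 ÷ €9,124,659.30 = 1.2345.
DCL = DOL × DFL = 1.7786 × 1.2345 = 2.1957.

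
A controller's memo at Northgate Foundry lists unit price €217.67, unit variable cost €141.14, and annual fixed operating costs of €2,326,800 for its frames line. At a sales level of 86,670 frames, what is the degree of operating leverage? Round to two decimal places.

Total contribution margin = 86,670 × €76.53 = €6,632,855.10.
EBIT = €6,632,855.10 − €2,326,800 = €4,306,055.10.
DOL = contribution ÷ EBIT = €6,632,855.10 ÷ €4,306,055.10 = 1.5404.

1.54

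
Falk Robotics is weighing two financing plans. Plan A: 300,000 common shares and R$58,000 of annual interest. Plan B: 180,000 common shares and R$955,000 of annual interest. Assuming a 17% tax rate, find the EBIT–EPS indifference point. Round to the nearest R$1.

R$2,300,500

At indifference, (EBIT − 58,000)(1 − t)/300,000 = (EBIT − 955,000)(1 − t)/180,000.
The (1 − t) factor cancels: (EBIT − 58,000) × 180,000 = (EBIT − 955,000) × 300,000.
Solving, EBIT = (955,000·300,000 − 58,000·180,000) / (300,000 − 180,000) = 276,060,000,000 / 120,000 = 2,300,500.00.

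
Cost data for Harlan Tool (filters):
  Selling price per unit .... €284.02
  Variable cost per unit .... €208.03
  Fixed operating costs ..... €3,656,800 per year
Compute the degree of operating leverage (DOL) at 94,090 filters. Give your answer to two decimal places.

2.05

Contribution at this volume is 94,090 × €75.99 = €7,149,899.10.
Operating income = contribution − fixed costs = €7,149,899.10 − €3,656,800 = €3,493,099.10.
So DOL = total CM / EBIT = €7,149,899.10 / €3,493,099.10 = 2.0469.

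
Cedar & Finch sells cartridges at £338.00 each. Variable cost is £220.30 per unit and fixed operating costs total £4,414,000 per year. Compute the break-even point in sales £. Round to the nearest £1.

£12,675,718

Contribution margin per unit = £338.00 − £220.30 = £117.70, a CM ratio of £117.70 ÷ £338.00 = 0.3482.
Break-even sales = FC ÷ CM ratio = £4,414,000 × £338.00 / £117.70 = £12,675,718.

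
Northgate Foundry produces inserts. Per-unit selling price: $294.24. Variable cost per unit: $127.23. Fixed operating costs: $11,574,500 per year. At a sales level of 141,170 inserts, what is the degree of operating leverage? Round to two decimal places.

1.96

Total contribution margin = 141,170 × $167.01 = $23,576,801.70.
EBIT = $23,576,801.70 − $11,574,500 = $12,002,301.70.
So DOL = total CM / EBIT = $23,576,801.70 / $12,002,301.70 = 1.9644.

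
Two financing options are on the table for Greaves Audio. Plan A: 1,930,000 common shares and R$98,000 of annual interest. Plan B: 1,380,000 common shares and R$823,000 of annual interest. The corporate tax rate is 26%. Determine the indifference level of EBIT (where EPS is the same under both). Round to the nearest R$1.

R$2,642,091

Set EPS_A = EPS_B: (EBIT − R$98,000)(1 − 0.26) ÷ 1,930,000 = (EBIT − R$823,000)(1 − 0.26) ÷ 1,380,000.
The (1 − t) factor cancels: (EBIT − 98,000) × 1,380,000 = (EBIT − 823,000) × 1,930,000.
EBIT × (1,930,000 − 1,380,000) = 823,000 × 1,930,000 − 98,000 × 1,380,000 = 1,453,150,000,000, so EBIT = 1,453,150,000,000 ÷ 550,000 = 2,642,090.91.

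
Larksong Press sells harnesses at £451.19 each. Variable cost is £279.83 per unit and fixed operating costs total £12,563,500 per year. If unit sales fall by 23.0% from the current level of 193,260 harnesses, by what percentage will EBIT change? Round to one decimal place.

Total contribution margin = 193,260 × £171.36 = £33,117,033.60.
Operating income = contribution − fixed costs = £33,117,033.60 − £12,563,500 = £20,553,533.60.
Degree of operating leverage = £33,117,033.60 / £20,553,533.60 = 1.6113.
%ΔEBIT = DOL × %ΔSales = 1.6113 × -23.0% = -37.1%.

-37.1%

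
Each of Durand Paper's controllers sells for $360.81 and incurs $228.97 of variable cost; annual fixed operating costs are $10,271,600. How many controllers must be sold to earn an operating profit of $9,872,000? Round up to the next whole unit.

Unit CM = price − variable cost = $360.81 − $228.97 = $131.84.
Need Q such that Q × $131.84 − $10,271,600 = $9,872,000, i.e. Q = $20,143,600 / $131.84 = 152,788.23 → 152,789.

152,789 controllers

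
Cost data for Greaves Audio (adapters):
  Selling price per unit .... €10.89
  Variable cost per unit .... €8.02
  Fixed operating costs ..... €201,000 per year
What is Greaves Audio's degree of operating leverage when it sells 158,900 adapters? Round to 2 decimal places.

At 158,900 units, contribution = 158,900 × €2.87 = €456,043.00.
Subtracting fixed costs: EBIT = €456,043.00 − €201,000 = €255,043.00.
DOL = contribution ÷ EBIT = €456,043.00 ÷ €255,043.00 = 1.7881.

1.79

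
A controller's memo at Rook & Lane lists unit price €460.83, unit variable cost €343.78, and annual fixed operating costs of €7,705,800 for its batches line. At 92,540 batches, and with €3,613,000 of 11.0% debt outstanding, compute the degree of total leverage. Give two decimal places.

At 92,540 units, contribution = 92,540 × €117.05 = €10,831,807.00.
Operating income = contribution − fixed costs = €10,831,807.00 − €7,705,800 = €3,126,007.00. Interest = €397,430.00, so EBIT − I = €2,728,577.00.
DCL = contribution ÷ (EBIT − I) = €10,831,807.00 ÷ €2,728,577.00 = 3.9698.

3.97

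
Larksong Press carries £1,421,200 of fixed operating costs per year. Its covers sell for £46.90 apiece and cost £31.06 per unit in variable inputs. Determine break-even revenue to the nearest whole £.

£4,207,972

CM per unit = £46.90 − £31.06 = £15.84; CM ratio = £15.84 / £46.90 = 0.3377.
Break-even sales = FC ÷ CM ratio = £1,421,200 × £46.90 / £15.84 = £4,207,972.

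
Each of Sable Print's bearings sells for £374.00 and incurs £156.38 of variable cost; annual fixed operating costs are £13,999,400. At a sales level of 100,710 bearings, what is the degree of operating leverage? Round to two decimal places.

2.77

Contribution at this volume is 100,710 × £217.62 = £21,916,510.20.
Subtracting fixed costs: EBIT = £21,916,510.20 − £13,999,400 = £7,917,110.20.
DOL = contribution ÷ EBIT = £21,916,510.20 ÷ £7,917,110.20 = 2.7682.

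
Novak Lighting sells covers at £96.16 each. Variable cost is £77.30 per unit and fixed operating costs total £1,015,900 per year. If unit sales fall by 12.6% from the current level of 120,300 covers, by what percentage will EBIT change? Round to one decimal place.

At 120,300 units, contribution = 120,300 × £18.86 = £2,268,858.00.
Subtracting fixed costs: EBIT = £2,268,858.00 − £1,015,900 = £1,252,958.00.
Degree of operating leverage = £2,268,858.00 / £1,252,958.00 = 1.8108.
So EBIT moves 1.8108 × (-12.6%) = -22.8%.

-22.8%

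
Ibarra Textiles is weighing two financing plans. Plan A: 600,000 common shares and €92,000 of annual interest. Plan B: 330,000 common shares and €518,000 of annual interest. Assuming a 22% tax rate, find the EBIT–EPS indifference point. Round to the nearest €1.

€1,038,667

At indifference, (EBIT − 92,000)(1 − t)/600,000 = (EBIT − 518,000)(1 − t)/330,000.
Cancelling (1 − t) and cross-multiplying: 330,000·(EBIT − 92,000) = 600,000·(EBIT − 518,000).
Solving, EBIT = (518,000·600,000 − 92,000·330,000) / (600,000 − 330,000) = 280,440,000,000 / 270,000 = 1,038,666.67.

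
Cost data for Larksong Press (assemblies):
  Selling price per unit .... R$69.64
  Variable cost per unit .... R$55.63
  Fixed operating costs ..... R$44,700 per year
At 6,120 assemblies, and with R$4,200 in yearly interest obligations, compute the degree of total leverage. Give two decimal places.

2.33

At 6,120 units, contribution = 6,120 × R$14.01 = R$85,741.20.
Operating income = contribution − fixed costs = R$85,741.20 − R$44,700 = R$41,041.20. Interest = R$4,200.00, so EBIT − I = R$36,841.20.
Degree of total leverage = total CM / (EBIT − interest) = R$85,741.20 / R$36,841.20 = 2.3273.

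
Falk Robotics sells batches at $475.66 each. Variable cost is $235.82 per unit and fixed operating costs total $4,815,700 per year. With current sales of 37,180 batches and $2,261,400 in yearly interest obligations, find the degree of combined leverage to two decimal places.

4.85

At 37,180 units, contribution = 37,180 × $239.84 = $8,917,251.20.
EBIT = $8,917,251.20 − $4,815,700 = $4,101,551.20. Interest = $2,261,400.00, so EBIT − I = $1,840,151.20.
DCL = contribution ÷ (EBIT − I) = $8,917,251.20 ÷ $1,840,151.20 = 4.8459.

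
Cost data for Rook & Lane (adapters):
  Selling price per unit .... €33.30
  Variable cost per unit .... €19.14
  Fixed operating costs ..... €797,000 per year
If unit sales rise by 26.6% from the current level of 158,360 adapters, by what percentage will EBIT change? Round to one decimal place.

+41.3%

At 158,360 units, contribution = 158,360 × €14.16 = €2,242,377.60.
Subtracting fixed costs: EBIT = €2,242,377.60 − €797,000 = €1,445,377.60.
So DOL = total CM / EBIT = €2,242,377.60 / €1,445,377.60 = 1.5514.
Operating income changes by 1.5514 × +26.6% = +41.3%.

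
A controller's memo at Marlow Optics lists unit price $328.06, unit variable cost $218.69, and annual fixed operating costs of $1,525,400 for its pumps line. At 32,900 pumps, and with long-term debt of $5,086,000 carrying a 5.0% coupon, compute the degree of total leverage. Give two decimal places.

Contribution at this volume is 32,900 × $109.37 = $3,598,273.00.
EBIT = $3,598,273.00 − $1,525,400 = $2,072,873.00. Interest = $254,300.00.
DOL = $3,598,273.00 ÷ $2,072,873.00 = 1.7359; DFL = $2,072,873.00 ÷ $1,818,573.00 = 1.1398.
DCL = DOL × DFL = 1.7359 × 1.1398 = 1.9786.

1.98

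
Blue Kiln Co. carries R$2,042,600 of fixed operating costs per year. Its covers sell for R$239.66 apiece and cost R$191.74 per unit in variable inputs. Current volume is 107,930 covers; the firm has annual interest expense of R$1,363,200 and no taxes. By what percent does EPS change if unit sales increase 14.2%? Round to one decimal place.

+41.6%

At 107,930 units, contribution = 107,930 × R$47.92 = R$5,172,005.60.
Operating income = contribution − fixed costs = R$5,172,005.60 − R$2,042,600 = R$3,129,405.60.
Interest = R$1,363,200.00, so EBIT − I = R$1,766,205.60.
DCL = total CM / (EBIT − I) = R$5,172,005.60 / R$1,766,205.60 = 2.9283.
%ΔEPS = DCL × %ΔSales = 2.9283 × +14.2% = +41.6%.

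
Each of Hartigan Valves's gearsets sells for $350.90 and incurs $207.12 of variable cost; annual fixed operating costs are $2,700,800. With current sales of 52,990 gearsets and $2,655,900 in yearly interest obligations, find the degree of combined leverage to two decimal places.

Contribution at this volume is 52,990 × $143.78 = $7,618,902.20.
Subtracting fixed costs: EBIT = $7,618,902.20 − $2,700,800 = $4,918,102.20. Interest = $2,655,900.00, so EBIT − I = $2,262,202.20.
Degree of total leverage = total CM / (EBIT − interest) = $7,618,902.20 / $2,262,202.20 = 3.3679.

3.37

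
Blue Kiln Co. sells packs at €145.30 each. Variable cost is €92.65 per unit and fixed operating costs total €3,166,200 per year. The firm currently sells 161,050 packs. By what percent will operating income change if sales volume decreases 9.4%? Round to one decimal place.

-15.0%

Contribution at this volume is 161,050 × €52.65 = €8,479,282.50.
Subtracting fixed costs: EBIT = €8,479,282.50 − €3,166,200 = €5,313,082.50.
Degree of operating leverage = €8,479,282.50 / €5,313,082.50 = 1.5959.
Operating income changes by 1.5959 × -9.4% = -15.0%.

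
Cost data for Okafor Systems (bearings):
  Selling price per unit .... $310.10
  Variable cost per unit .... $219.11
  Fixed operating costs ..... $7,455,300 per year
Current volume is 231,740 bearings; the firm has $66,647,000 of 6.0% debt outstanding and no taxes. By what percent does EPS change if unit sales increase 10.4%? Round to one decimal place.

At 231,740 units, contribution = 231,740 × $90.99 = $21,086,022.60.
Subtracting fixed costs: EBIT = $21,086,022.60 − $7,455,300 = $13,630,722.60.
After interest of $3,998,820.00, pre-tax earnings = $9,631,902.60.
Degree of combined leverage = contribution ÷ (EBIT − I) = $21,086,022.60 ÷ $9,631,902.60 = 2.1892.
%ΔEPS = DCL × %ΔSales = 2.1892 × +10.4% = +22.8%.

+22.8%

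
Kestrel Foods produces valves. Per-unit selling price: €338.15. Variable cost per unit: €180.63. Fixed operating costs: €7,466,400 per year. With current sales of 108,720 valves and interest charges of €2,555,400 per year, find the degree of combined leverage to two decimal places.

2.41

Contribution at this volume is 108,720 × €157.52 = €17,125,574.40.
EBIT = €17,125,574.40 − €7,466,400 = €9,659,174.40. Interest = €2,555,400.00, so EBIT − I = €7,103,774.40.
Degree of total leverage = total CM / (EBIT − interest) = €17,125,574.40 / €7,103,774.40 = 2.4108.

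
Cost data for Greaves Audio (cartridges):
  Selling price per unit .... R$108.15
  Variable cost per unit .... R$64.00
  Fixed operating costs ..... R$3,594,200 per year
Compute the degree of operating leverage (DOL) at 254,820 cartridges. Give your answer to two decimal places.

1.47

Contribution at this volume is 254,820 × R$44.15 = R$11,250,303.00.
EBIT = R$11,250,303.00 − R$3,594,200 = R$7,656,103.00.
DOL = contribution ÷ EBIT = R$11,250,303.00 ÷ R$7,656,103.00 = 1.4695.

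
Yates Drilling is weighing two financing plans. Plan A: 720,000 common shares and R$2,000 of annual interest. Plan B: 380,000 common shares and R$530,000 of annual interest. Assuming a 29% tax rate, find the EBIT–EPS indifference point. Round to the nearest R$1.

At indifference, (EBIT − 2,000)(1 − t)/720,000 = (EBIT − 530,000)(1 − t)/380,000.
The (1 − t) factor cancels: (EBIT − 2,000) × 380,000 = (EBIT − 530,000) × 720,000.
Solving, EBIT = (530,000·720,000 − 2,000·380,000) / (720,000 − 380,000) = 380,840,000,000 / 340,000 = 1,120,117.65.

R$1,120,118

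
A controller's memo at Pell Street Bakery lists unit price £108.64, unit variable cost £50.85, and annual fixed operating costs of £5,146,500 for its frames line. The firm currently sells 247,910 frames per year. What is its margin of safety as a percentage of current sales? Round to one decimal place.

64.1%

Contribution margin per unit = £108.64 − £50.85 = £57.79. Break-even units = £5,146,500 ÷ £57.79 = 89,055.20; break-even revenue = 89,055.20 × £108.64 = £9,674,956.91.
Current sales = 247,910 × £108.64 = £26,932,942.40.
Margin of safety = (£26,932,942.40 − £9,674,956.91) ÷ £26,932,942.40 = 64.1%.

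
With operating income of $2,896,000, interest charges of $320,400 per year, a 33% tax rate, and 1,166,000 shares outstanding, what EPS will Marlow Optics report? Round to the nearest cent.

$1.48

Interest = $320,400.00, so EBT = $2,896,000 − $320,400.00 = $2,575,600.00.
After tax at 33%: net income = $2,575,600.00 × 0.67 = $1,725,652.00.
Per share: $1,725,652.00 / 1,166,000 shares = $1.48.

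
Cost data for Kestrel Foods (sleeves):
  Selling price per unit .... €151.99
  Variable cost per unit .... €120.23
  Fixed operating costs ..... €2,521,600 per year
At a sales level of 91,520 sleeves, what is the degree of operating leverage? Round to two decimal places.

Contribution at this volume is 91,520 × €31.76 = €2,906,675.20.
Subtracting fixed costs: EBIT = €2,906,675.20 − €2,521,600 = €385,075.20.
So DOL = total CM / EBIT = €2,906,675.20 / €385,075.20 = 7.5483.

7.55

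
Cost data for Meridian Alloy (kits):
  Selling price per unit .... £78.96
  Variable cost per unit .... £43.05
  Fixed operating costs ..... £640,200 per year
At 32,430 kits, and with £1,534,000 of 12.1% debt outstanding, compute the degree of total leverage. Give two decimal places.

3.44

At 32,430 units, contribution = 32,430 × £35.91 = £1,164,561.30.
Subtracting fixed costs: EBIT = £1,164,561.30 − £640,200 = £524,361.30. Interest = £185,614.00, so EBIT − I = £338,747.30.
Degree of total leverage = total CM / (EBIT − interest) = £1,164,561.30 / £338,747.30 = 3.4378.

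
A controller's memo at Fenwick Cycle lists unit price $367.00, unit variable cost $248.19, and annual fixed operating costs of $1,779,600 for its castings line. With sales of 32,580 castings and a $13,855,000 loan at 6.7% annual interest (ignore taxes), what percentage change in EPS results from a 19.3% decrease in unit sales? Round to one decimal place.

Total contribution margin = 32,580 × $118.81 = $3,870,829.80.
Subtracting fixed costs: EBIT = $3,870,829.80 − $1,779,600 = $2,091,229.80.
After interest of $928,285.00, pre-tax earnings = $1,162,944.80.
Degree of combined leverage = contribution ÷ (EBIT − I) = $3,870,829.80 ÷ $1,162,944.80 = 3.3285.
EPS therefore changes by 3.3285 × (-19.3%) = -64.2%.

-64.2%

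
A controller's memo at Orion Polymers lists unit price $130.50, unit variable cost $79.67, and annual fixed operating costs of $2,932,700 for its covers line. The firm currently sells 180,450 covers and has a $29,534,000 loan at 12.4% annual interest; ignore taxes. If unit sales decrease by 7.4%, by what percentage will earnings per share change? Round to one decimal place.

At 180,450 units, contribution = 180,450 × $50.83 = $9,172,273.50.
EBIT = $9,172,273.50 − $2,932,700 = $6,239,573.50.
Interest = $3,662,216.00, so EBIT − I = $2,577,357.50.
DCL = total CM / (EBIT − I) = $9,172,273.50 / $2,577,357.50 = 3.5588.
EPS therefore changes by 3.5588 × (-7.4%) = -26.3%.

-26.3%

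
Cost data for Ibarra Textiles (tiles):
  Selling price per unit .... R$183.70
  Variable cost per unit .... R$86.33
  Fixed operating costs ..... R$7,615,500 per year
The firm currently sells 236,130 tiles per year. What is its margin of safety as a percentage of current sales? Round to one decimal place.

66.9%

Contribution margin per unit = R$183.70 − R$86.33 = R$97.37. Break-even units = R$7,615,500 ÷ R$97.37 = 78,211.97; break-even revenue = 78,211.97 × R$183.70 = R$14,367,539.80.
Current sales = 236,130 × R$183.70 = R$43,377,081.00.
Margin of safety = (R$43,377,081.00 − R$14,367,539.80) ÷ R$43,377,081.00 = 66.9%.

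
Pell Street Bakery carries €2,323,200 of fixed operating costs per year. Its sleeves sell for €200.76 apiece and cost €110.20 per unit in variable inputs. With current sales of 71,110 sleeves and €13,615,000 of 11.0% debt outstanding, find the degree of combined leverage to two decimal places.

Contribution at this volume is 71,110 × €90.56 = €6,439,721.60.
Operating income = contribution − fixed costs = €6,439,721.60 − €2,323,200 = €4,116,521.60. Interest = €1,497,650.00.
DOL = €6,439,721.60 ÷ €4,116,521.60 = 1.5644; DFL = €4,116,521.60 ÷ €2,618,871.60 = 1.5719.
DCL = DOL × DFL = 1.5644 × 1.5719 = 2.4591.

2.46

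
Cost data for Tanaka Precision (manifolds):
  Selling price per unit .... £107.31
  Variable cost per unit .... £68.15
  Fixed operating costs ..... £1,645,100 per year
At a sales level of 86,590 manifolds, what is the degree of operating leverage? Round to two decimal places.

1.94

Total contribution margin = 86,590 × £39.16 = £3,390,864.40.
Subtracting fixed costs: EBIT = £3,390,864.40 − £1,645,100 = £1,745,764.40.
Degree of operating leverage = £3,390,864.40 / £1,745,764.40 = 1.9423.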